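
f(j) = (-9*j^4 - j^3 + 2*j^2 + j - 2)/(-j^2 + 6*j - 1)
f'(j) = (2*j - 6)*(-9*j^4 - j^3 + 2*j^2 + j - 2)/(-j^2 + 6*j - 1)^2 + (-36*j^3 - 3*j^2 + 4*j + 1)/(-j^2 + 6*j - 1) = (18*j^5 - 161*j^4 + 24*j^3 + 16*j^2 - 8*j + 11)/(j^4 - 12*j^3 + 38*j^2 - 12*j + 1)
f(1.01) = -2.31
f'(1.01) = -6.41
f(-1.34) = 2.43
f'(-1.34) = -5.15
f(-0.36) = 0.67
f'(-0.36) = 1.11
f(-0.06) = 1.51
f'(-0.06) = 6.20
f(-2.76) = 19.49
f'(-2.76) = -19.84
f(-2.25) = 10.91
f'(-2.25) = -13.92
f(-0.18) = 1.00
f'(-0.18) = 2.83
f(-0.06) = 1.51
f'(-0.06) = 6.20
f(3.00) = -92.12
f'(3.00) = -123.25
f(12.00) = 2576.08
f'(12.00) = 222.21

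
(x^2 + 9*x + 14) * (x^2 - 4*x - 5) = x^4 + 5*x^3 - 27*x^2 - 101*x - 70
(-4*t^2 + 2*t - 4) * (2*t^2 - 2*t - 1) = -8*t^4 + 12*t^3 - 8*t^2 + 6*t + 4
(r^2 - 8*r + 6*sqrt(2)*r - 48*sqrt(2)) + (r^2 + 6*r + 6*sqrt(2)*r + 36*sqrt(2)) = 2*r^2 - 2*r + 12*sqrt(2)*r - 12*sqrt(2)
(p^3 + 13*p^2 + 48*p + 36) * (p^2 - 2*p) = p^5 + 11*p^4 + 22*p^3 - 60*p^2 - 72*p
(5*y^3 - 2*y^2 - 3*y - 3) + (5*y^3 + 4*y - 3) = 10*y^3 - 2*y^2 + y - 6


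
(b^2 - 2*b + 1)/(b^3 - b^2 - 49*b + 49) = (b - 1)/(b^2 - 49)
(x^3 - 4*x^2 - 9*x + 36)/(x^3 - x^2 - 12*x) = (x - 3)/x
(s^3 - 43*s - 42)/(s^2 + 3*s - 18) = (s^2 - 6*s - 7)/(s - 3)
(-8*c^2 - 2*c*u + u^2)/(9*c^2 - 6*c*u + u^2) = (-8*c^2 - 2*c*u + u^2)/(9*c^2 - 6*c*u + u^2)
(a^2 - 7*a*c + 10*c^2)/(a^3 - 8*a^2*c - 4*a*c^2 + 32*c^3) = (a - 5*c)/(a^2 - 6*a*c - 16*c^2)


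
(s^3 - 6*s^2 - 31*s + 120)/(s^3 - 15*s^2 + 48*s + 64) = (s^2 + 2*s - 15)/(s^2 - 7*s - 8)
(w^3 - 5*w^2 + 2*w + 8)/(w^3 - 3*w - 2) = (w - 4)/(w + 1)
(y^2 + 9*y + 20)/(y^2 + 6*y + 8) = (y + 5)/(y + 2)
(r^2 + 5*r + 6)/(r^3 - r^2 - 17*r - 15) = (r + 2)/(r^2 - 4*r - 5)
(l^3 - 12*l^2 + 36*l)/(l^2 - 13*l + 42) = l*(l - 6)/(l - 7)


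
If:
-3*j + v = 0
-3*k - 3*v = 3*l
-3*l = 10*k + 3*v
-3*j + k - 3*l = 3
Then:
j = 1/2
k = 0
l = -3/2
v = 3/2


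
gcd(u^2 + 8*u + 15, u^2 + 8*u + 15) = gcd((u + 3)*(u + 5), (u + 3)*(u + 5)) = u^2 + 8*u + 15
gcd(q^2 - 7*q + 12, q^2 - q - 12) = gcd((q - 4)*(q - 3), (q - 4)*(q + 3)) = q - 4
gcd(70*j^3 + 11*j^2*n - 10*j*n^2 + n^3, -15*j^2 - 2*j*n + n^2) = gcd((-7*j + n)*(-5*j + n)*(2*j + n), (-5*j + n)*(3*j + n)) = 5*j - n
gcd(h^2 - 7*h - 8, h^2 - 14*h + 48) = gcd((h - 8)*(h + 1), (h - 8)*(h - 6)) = h - 8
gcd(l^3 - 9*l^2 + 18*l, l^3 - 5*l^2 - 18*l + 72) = l^2 - 9*l + 18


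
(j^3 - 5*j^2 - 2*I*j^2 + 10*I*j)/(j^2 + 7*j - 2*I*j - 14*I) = j*(j - 5)/(j + 7)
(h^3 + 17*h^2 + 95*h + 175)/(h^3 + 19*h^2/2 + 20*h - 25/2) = 2*(h + 7)/(2*h - 1)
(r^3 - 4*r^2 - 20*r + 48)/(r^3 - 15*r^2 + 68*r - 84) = (r + 4)/(r - 7)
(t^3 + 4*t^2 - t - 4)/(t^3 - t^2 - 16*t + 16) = (t + 1)/(t - 4)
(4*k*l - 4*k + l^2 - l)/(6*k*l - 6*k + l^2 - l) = (4*k + l)/(6*k + l)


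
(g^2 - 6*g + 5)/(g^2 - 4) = (g^2 - 6*g + 5)/(g^2 - 4)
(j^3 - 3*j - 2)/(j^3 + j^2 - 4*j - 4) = (j + 1)/(j + 2)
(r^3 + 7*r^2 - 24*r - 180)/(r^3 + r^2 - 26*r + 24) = (r^2 + r - 30)/(r^2 - 5*r + 4)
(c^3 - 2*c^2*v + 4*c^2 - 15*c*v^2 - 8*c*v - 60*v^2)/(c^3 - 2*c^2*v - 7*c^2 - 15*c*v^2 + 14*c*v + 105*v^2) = (c + 4)/(c - 7)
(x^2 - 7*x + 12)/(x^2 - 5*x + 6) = (x - 4)/(x - 2)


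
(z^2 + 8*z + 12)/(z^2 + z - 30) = (z + 2)/(z - 5)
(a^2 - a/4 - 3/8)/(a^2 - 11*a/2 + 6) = (8*a^2 - 2*a - 3)/(4*(2*a^2 - 11*a + 12))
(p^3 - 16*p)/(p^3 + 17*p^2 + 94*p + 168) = p*(p - 4)/(p^2 + 13*p + 42)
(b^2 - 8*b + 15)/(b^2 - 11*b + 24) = (b - 5)/(b - 8)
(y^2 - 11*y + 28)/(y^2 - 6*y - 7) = (y - 4)/(y + 1)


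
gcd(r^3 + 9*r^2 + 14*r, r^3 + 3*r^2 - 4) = r + 2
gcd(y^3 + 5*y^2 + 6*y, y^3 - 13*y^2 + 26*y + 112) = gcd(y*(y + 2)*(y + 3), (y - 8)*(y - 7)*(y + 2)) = y + 2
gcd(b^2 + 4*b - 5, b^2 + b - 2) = b - 1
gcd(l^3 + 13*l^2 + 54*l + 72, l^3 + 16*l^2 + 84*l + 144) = l^2 + 10*l + 24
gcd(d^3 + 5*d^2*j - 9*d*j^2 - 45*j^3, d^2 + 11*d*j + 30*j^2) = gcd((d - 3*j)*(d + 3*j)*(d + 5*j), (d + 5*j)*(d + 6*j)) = d + 5*j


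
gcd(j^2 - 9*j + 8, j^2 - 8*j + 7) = j - 1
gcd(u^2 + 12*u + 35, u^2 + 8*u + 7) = u + 7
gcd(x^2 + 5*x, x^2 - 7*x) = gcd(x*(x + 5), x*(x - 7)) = x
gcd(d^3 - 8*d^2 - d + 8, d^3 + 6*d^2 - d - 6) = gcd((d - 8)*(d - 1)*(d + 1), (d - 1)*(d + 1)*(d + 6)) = d^2 - 1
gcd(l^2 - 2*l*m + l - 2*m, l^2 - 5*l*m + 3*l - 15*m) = 1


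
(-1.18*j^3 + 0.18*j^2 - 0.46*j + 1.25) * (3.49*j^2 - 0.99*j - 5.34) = -4.1182*j^5 + 1.7964*j^4 + 4.5176*j^3 + 3.8567*j^2 + 1.2189*j - 6.675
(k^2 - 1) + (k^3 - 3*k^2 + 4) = k^3 - 2*k^2 + 3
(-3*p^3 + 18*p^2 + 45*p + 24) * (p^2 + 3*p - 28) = -3*p^5 + 9*p^4 + 183*p^3 - 345*p^2 - 1188*p - 672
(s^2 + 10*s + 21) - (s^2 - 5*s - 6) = 15*s + 27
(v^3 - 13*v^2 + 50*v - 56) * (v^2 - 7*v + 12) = v^5 - 20*v^4 + 153*v^3 - 562*v^2 + 992*v - 672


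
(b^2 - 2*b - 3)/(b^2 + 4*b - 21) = (b + 1)/(b + 7)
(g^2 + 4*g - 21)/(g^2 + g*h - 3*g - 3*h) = (g + 7)/(g + h)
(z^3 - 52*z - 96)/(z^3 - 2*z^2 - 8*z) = (z^2 - 2*z - 48)/(z*(z - 4))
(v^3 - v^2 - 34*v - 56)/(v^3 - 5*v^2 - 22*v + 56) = (v + 2)/(v - 2)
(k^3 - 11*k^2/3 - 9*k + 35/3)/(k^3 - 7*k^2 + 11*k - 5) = (k + 7/3)/(k - 1)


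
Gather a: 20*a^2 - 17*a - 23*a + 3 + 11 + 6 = 20*a^2 - 40*a + 20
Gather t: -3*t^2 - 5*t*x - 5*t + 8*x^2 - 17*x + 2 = -3*t^2 + t*(-5*x - 5) + 8*x^2 - 17*x + 2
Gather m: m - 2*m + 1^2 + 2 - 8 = -m - 5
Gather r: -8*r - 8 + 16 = 8 - 8*r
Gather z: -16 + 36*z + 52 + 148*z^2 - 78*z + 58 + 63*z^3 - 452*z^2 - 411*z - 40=63*z^3 - 304*z^2 - 453*z + 54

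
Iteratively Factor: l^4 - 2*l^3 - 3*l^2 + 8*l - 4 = (l - 1)*(l^3 - l^2 - 4*l + 4) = (l - 2)*(l - 1)*(l^2 + l - 2) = (l - 2)*(l - 1)*(l + 2)*(l - 1)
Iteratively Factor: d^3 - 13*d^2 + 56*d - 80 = (d - 4)*(d^2 - 9*d + 20) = (d - 4)^2*(d - 5)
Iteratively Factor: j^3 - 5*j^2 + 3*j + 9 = (j - 3)*(j^2 - 2*j - 3) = (j - 3)*(j + 1)*(j - 3)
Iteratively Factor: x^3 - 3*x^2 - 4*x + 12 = (x - 3)*(x^2 - 4) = (x - 3)*(x + 2)*(x - 2)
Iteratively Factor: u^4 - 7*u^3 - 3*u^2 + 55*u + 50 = (u - 5)*(u^3 - 2*u^2 - 13*u - 10) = (u - 5)*(u + 2)*(u^2 - 4*u - 5) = (u - 5)*(u + 1)*(u + 2)*(u - 5)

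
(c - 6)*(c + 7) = c^2 + c - 42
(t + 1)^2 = t^2 + 2*t + 1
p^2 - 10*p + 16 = (p - 8)*(p - 2)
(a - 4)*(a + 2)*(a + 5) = a^3 + 3*a^2 - 18*a - 40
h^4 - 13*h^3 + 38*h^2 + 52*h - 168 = (h - 7)*(h - 6)*(h - 2)*(h + 2)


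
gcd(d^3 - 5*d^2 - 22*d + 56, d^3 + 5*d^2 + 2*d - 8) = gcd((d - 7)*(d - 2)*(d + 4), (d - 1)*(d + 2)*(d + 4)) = d + 4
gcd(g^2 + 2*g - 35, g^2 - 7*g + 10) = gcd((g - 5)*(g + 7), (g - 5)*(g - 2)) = g - 5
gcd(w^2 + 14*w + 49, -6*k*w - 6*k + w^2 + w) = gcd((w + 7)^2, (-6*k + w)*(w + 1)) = 1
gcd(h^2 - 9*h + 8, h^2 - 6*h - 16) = h - 8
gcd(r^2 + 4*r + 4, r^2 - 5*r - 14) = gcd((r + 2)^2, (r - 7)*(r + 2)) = r + 2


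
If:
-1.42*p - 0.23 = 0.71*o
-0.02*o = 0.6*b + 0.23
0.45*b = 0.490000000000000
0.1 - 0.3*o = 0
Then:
No Solution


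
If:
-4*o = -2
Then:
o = 1/2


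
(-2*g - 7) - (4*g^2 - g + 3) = -4*g^2 - g - 10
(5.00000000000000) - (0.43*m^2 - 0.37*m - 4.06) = -0.43*m^2 + 0.37*m + 9.06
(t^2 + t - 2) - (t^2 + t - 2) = 0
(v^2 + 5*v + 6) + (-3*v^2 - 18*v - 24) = -2*v^2 - 13*v - 18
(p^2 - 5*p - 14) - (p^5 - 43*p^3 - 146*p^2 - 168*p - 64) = -p^5 + 43*p^3 + 147*p^2 + 163*p + 50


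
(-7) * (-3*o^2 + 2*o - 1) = 21*o^2 - 14*o + 7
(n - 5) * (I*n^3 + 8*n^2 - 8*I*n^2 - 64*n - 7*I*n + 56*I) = I*n^4 + 8*n^3 - 13*I*n^3 - 104*n^2 + 33*I*n^2 + 320*n + 91*I*n - 280*I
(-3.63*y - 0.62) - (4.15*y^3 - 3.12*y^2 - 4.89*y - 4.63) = -4.15*y^3 + 3.12*y^2 + 1.26*y + 4.01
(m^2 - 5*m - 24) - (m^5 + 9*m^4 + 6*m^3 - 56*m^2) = -m^5 - 9*m^4 - 6*m^3 + 57*m^2 - 5*m - 24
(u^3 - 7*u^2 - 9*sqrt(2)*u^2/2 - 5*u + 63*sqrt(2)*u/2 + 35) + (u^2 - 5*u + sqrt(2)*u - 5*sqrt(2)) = u^3 - 9*sqrt(2)*u^2/2 - 6*u^2 - 10*u + 65*sqrt(2)*u/2 - 5*sqrt(2) + 35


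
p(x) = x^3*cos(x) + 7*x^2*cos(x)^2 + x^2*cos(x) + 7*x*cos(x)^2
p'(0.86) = -1.44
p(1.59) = -0.12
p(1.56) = 0.07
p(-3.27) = 75.18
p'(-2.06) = -25.52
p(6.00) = 513.01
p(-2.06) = 5.49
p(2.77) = 36.51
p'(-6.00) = -41.20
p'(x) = -x^3*sin(x) - 14*x^2*sin(x)*cos(x) - x^2*sin(x) + 3*x^2*cos(x) - 14*x*sin(x)*cos(x) + 14*x*cos(x)^2 + 2*x*cos(x) + 7*cos(x)^2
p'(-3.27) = -47.17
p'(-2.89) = -72.42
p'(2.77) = 52.09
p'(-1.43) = 0.53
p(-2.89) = 51.15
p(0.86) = 5.66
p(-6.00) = 20.77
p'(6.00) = 427.28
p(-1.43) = -0.04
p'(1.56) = -6.72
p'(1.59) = -5.64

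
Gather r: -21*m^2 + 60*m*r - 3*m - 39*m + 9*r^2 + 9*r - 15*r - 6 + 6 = -21*m^2 - 42*m + 9*r^2 + r*(60*m - 6)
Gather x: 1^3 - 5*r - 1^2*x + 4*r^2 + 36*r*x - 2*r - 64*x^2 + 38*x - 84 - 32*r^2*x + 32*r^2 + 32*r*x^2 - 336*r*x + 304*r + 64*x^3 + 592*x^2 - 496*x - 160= 36*r^2 + 297*r + 64*x^3 + x^2*(32*r + 528) + x*(-32*r^2 - 300*r - 459) - 243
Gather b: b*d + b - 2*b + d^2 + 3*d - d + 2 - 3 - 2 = b*(d - 1) + d^2 + 2*d - 3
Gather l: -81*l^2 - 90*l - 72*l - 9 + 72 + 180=-81*l^2 - 162*l + 243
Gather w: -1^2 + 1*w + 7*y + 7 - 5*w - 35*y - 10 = -4*w - 28*y - 4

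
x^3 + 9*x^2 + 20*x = x*(x + 4)*(x + 5)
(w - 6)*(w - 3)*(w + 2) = w^3 - 7*w^2 + 36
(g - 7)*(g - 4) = g^2 - 11*g + 28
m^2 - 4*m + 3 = (m - 3)*(m - 1)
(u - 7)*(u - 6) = u^2 - 13*u + 42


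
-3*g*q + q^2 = q*(-3*g + q)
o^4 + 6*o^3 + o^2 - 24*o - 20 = (o - 2)*(o + 1)*(o + 2)*(o + 5)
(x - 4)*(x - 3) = x^2 - 7*x + 12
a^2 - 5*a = a*(a - 5)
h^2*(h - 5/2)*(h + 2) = h^4 - h^3/2 - 5*h^2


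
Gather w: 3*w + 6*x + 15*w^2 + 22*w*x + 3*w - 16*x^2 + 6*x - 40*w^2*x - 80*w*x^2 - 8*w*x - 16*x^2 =w^2*(15 - 40*x) + w*(-80*x^2 + 14*x + 6) - 32*x^2 + 12*x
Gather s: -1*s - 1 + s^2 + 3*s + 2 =s^2 + 2*s + 1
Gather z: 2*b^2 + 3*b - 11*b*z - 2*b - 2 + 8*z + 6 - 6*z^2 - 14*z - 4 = 2*b^2 + b - 6*z^2 + z*(-11*b - 6)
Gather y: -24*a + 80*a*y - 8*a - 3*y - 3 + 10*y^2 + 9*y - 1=-32*a + 10*y^2 + y*(80*a + 6) - 4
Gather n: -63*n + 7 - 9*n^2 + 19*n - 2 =-9*n^2 - 44*n + 5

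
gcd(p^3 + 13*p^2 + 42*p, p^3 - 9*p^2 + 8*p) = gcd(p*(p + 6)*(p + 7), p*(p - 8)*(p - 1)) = p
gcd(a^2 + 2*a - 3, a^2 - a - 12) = a + 3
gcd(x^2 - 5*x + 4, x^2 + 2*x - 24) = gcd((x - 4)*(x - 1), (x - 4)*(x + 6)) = x - 4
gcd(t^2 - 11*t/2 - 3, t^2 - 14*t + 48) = t - 6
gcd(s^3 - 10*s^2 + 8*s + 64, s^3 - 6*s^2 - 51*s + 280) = s - 8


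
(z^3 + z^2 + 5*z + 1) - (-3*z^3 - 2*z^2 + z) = 4*z^3 + 3*z^2 + 4*z + 1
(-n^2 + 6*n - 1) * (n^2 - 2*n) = -n^4 + 8*n^3 - 13*n^2 + 2*n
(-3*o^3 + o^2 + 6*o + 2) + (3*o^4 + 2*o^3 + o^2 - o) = 3*o^4 - o^3 + 2*o^2 + 5*o + 2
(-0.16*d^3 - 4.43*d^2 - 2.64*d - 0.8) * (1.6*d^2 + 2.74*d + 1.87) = -0.256*d^5 - 7.5264*d^4 - 16.6614*d^3 - 16.7977*d^2 - 7.1288*d - 1.496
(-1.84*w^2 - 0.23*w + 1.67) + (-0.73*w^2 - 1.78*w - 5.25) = -2.57*w^2 - 2.01*w - 3.58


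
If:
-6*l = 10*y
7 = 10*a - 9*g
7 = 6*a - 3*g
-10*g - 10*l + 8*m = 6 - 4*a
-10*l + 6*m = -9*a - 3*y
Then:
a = 7/4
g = 7/6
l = 475/86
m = 8501/1032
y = -285/86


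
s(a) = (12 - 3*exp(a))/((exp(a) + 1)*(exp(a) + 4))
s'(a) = -(12 - 3*exp(a))*exp(a)/((exp(a) + 1)*(exp(a) + 4)^2) - (12 - 3*exp(a))*exp(a)/((exp(a) + 1)^2*(exp(a) + 4)) - 3*exp(a)/((exp(a) + 1)*(exp(a) + 4))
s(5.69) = -0.01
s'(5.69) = 0.01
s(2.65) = -0.11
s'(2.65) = 0.04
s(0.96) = 0.17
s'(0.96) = -0.52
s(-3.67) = 2.89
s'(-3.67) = -0.11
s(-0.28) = 1.17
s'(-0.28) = -0.96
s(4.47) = -0.03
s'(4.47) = 0.03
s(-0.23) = 1.12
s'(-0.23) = -0.96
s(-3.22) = 2.83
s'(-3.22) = -0.17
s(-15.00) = 3.00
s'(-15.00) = 0.00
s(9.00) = 0.00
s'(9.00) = 0.00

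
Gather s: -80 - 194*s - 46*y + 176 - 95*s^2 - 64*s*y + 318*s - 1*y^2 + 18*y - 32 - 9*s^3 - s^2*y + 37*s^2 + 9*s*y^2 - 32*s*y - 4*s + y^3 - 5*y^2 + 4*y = -9*s^3 + s^2*(-y - 58) + s*(9*y^2 - 96*y + 120) + y^3 - 6*y^2 - 24*y + 64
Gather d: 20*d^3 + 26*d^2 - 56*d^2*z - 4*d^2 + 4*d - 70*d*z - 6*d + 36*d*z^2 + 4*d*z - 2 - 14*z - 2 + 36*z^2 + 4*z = 20*d^3 + d^2*(22 - 56*z) + d*(36*z^2 - 66*z - 2) + 36*z^2 - 10*z - 4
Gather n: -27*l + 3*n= -27*l + 3*n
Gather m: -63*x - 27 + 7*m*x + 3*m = m*(7*x + 3) - 63*x - 27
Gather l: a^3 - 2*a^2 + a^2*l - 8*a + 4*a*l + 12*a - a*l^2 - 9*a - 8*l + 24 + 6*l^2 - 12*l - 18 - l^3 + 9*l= a^3 - 2*a^2 - 5*a - l^3 + l^2*(6 - a) + l*(a^2 + 4*a - 11) + 6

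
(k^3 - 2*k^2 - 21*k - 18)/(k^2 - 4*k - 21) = (k^2 - 5*k - 6)/(k - 7)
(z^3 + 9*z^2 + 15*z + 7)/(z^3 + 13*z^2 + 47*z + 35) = (z + 1)/(z + 5)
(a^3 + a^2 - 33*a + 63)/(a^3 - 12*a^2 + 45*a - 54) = (a + 7)/(a - 6)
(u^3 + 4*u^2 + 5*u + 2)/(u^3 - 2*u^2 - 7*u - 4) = (u + 2)/(u - 4)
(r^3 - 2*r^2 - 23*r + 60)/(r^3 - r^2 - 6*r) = (r^2 + r - 20)/(r*(r + 2))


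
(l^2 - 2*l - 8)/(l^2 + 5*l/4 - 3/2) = 4*(l - 4)/(4*l - 3)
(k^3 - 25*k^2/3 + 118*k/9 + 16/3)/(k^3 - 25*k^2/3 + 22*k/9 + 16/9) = (3*k^2 - 26*k + 48)/(3*k^2 - 26*k + 16)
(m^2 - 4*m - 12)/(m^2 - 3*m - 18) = (m + 2)/(m + 3)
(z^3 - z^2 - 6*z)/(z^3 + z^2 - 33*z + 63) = z*(z + 2)/(z^2 + 4*z - 21)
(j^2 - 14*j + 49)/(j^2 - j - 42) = (j - 7)/(j + 6)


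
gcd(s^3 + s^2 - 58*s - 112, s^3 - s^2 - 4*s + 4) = s + 2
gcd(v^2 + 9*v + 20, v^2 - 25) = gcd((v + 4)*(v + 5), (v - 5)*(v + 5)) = v + 5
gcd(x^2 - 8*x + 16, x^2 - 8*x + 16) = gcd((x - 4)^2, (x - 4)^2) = x^2 - 8*x + 16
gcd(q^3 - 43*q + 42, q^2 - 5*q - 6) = q - 6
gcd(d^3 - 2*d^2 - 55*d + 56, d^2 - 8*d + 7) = d - 1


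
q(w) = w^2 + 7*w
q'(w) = 2*w + 7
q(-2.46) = -11.17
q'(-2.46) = 2.08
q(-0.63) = -4.01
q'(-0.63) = 5.74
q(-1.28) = -7.32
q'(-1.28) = 4.44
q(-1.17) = -6.82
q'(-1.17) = 4.66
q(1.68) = 14.58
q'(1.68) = 10.36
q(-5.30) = -9.01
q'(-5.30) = -3.60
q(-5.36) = -8.79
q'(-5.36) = -3.72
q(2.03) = 18.33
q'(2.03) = 11.06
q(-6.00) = -6.00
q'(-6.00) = -5.00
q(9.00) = 144.00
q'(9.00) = 25.00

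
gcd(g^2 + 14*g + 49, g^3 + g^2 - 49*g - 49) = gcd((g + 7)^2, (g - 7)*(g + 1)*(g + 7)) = g + 7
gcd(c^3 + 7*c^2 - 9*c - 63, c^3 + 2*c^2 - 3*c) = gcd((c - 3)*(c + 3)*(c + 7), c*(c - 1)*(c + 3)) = c + 3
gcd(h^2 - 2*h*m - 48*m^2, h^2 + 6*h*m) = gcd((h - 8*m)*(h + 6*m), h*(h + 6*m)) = h + 6*m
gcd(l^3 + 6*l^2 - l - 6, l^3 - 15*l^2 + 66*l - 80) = 1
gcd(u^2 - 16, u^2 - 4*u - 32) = u + 4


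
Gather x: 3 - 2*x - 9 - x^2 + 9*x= -x^2 + 7*x - 6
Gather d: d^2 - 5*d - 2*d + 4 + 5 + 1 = d^2 - 7*d + 10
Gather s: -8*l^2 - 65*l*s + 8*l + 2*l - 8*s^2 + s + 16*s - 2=-8*l^2 + 10*l - 8*s^2 + s*(17 - 65*l) - 2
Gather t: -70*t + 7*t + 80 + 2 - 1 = 81 - 63*t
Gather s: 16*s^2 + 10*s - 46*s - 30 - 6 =16*s^2 - 36*s - 36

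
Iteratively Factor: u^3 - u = (u)*(u^2 - 1) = u*(u - 1)*(u + 1)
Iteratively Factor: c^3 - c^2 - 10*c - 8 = (c - 4)*(c^2 + 3*c + 2) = (c - 4)*(c + 1)*(c + 2)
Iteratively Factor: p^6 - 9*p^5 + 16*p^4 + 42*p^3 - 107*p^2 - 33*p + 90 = (p + 1)*(p^5 - 10*p^4 + 26*p^3 + 16*p^2 - 123*p + 90) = (p - 1)*(p + 1)*(p^4 - 9*p^3 + 17*p^2 + 33*p - 90) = (p - 1)*(p + 1)*(p + 2)*(p^3 - 11*p^2 + 39*p - 45) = (p - 3)*(p - 1)*(p + 1)*(p + 2)*(p^2 - 8*p + 15) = (p - 5)*(p - 3)*(p - 1)*(p + 1)*(p + 2)*(p - 3)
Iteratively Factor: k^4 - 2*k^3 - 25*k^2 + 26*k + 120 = (k + 2)*(k^3 - 4*k^2 - 17*k + 60) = (k - 5)*(k + 2)*(k^2 + k - 12) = (k - 5)*(k - 3)*(k + 2)*(k + 4)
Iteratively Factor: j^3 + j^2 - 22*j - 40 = (j - 5)*(j^2 + 6*j + 8) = (j - 5)*(j + 4)*(j + 2)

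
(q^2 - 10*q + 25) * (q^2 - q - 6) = q^4 - 11*q^3 + 29*q^2 + 35*q - 150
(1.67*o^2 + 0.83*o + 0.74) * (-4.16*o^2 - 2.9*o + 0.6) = -6.9472*o^4 - 8.2958*o^3 - 4.4834*o^2 - 1.648*o + 0.444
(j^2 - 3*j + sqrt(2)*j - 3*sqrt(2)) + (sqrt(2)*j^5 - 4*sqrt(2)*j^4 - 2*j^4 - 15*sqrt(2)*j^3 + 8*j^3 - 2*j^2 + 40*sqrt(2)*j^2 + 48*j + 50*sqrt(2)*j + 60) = sqrt(2)*j^5 - 4*sqrt(2)*j^4 - 2*j^4 - 15*sqrt(2)*j^3 + 8*j^3 - j^2 + 40*sqrt(2)*j^2 + 45*j + 51*sqrt(2)*j - 3*sqrt(2) + 60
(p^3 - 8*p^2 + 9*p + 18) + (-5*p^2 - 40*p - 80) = p^3 - 13*p^2 - 31*p - 62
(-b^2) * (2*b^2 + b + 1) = -2*b^4 - b^3 - b^2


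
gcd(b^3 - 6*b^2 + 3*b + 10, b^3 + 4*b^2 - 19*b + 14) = b - 2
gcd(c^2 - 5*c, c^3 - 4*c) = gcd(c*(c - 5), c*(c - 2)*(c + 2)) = c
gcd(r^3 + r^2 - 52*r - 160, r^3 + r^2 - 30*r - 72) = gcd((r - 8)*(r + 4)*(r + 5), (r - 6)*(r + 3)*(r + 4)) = r + 4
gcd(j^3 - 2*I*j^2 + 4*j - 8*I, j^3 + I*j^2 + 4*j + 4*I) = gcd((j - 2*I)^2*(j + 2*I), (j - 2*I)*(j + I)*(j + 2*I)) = j^2 + 4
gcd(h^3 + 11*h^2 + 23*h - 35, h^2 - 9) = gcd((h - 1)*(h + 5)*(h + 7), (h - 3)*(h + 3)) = 1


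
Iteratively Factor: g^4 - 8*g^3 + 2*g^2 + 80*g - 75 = (g - 5)*(g^3 - 3*g^2 - 13*g + 15) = (g - 5)*(g - 1)*(g^2 - 2*g - 15) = (g - 5)*(g - 1)*(g + 3)*(g - 5)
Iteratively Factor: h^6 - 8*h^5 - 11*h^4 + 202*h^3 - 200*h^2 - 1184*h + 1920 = (h + 3)*(h^5 - 11*h^4 + 22*h^3 + 136*h^2 - 608*h + 640) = (h - 4)*(h + 3)*(h^4 - 7*h^3 - 6*h^2 + 112*h - 160) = (h - 4)*(h + 3)*(h + 4)*(h^3 - 11*h^2 + 38*h - 40) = (h - 5)*(h - 4)*(h + 3)*(h + 4)*(h^2 - 6*h + 8) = (h - 5)*(h - 4)^2*(h + 3)*(h + 4)*(h - 2)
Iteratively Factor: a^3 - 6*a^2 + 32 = (a - 4)*(a^2 - 2*a - 8) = (a - 4)*(a + 2)*(a - 4)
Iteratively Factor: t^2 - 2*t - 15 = (t + 3)*(t - 5)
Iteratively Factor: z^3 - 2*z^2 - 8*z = (z)*(z^2 - 2*z - 8) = z*(z + 2)*(z - 4)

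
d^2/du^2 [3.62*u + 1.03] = 0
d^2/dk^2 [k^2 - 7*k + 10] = 2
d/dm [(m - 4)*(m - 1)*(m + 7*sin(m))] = (m - 4)*(m - 1)*(7*cos(m) + 1) + (m - 4)*(m + 7*sin(m)) + (m - 1)*(m + 7*sin(m))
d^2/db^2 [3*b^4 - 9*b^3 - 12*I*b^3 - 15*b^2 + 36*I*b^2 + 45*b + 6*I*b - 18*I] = 36*b^2 + b*(-54 - 72*I) - 30 + 72*I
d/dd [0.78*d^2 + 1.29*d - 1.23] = 1.56*d + 1.29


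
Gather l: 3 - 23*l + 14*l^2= 14*l^2 - 23*l + 3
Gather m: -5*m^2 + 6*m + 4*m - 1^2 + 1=-5*m^2 + 10*m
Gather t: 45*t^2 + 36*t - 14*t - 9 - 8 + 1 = 45*t^2 + 22*t - 16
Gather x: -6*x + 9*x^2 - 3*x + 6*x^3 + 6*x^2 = 6*x^3 + 15*x^2 - 9*x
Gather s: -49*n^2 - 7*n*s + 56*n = -49*n^2 - 7*n*s + 56*n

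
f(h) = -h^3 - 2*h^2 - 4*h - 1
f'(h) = -3*h^2 - 4*h - 4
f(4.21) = -127.91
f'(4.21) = -74.01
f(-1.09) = 2.28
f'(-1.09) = -3.20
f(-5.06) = 97.59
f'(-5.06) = -60.57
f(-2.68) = 14.60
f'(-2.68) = -14.83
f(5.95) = -306.25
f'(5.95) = -134.01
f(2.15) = -28.78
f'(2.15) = -26.47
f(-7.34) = 316.06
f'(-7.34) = -136.27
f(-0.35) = 0.20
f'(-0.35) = -2.97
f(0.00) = -1.00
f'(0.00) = -4.00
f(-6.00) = 167.00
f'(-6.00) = -88.00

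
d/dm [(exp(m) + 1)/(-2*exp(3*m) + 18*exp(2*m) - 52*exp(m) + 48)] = (exp(3*m) - 3*exp(2*m) - 9*exp(m) + 25)*exp(m)/(exp(6*m) - 18*exp(5*m) + 133*exp(4*m) - 516*exp(3*m) + 1108*exp(2*m) - 1248*exp(m) + 576)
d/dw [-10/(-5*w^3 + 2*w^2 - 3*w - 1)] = 10*(-15*w^2 + 4*w - 3)/(5*w^3 - 2*w^2 + 3*w + 1)^2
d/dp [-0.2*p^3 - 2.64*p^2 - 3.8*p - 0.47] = -0.6*p^2 - 5.28*p - 3.8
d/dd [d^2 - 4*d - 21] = 2*d - 4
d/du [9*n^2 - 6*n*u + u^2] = -6*n + 2*u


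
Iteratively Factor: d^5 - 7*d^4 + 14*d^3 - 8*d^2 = (d - 4)*(d^4 - 3*d^3 + 2*d^2) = (d - 4)*(d - 1)*(d^3 - 2*d^2) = d*(d - 4)*(d - 1)*(d^2 - 2*d) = d^2*(d - 4)*(d - 1)*(d - 2)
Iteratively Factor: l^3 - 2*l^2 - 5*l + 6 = (l + 2)*(l^2 - 4*l + 3) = (l - 3)*(l + 2)*(l - 1)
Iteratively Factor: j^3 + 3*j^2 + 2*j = (j + 2)*(j^2 + j) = j*(j + 2)*(j + 1)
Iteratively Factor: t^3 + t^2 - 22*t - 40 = (t + 2)*(t^2 - t - 20) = (t + 2)*(t + 4)*(t - 5)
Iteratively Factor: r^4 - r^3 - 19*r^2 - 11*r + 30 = (r - 5)*(r^3 + 4*r^2 + r - 6) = (r - 5)*(r - 1)*(r^2 + 5*r + 6) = (r - 5)*(r - 1)*(r + 2)*(r + 3)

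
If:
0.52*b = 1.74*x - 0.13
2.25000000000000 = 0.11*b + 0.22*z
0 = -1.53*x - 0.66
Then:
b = -1.69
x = -0.43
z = 11.07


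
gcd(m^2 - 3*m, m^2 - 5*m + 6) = m - 3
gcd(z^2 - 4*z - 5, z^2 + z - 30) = z - 5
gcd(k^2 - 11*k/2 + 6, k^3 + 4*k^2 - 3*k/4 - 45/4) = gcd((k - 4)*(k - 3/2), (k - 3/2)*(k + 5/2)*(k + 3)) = k - 3/2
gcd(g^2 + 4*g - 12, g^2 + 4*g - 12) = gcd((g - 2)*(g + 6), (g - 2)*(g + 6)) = g^2 + 4*g - 12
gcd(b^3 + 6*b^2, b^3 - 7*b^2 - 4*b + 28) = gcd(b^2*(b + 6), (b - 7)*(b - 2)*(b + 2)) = 1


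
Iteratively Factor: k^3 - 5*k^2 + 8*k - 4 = (k - 1)*(k^2 - 4*k + 4) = (k - 2)*(k - 1)*(k - 2)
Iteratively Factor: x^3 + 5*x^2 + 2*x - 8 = (x + 2)*(x^2 + 3*x - 4) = (x + 2)*(x + 4)*(x - 1)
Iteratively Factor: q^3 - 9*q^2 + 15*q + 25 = (q + 1)*(q^2 - 10*q + 25) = (q - 5)*(q + 1)*(q - 5)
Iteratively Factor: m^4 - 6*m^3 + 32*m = (m - 4)*(m^3 - 2*m^2 - 8*m) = (m - 4)^2*(m^2 + 2*m) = m*(m - 4)^2*(m + 2)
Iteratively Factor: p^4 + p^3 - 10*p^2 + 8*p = (p + 4)*(p^3 - 3*p^2 + 2*p) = (p - 2)*(p + 4)*(p^2 - p) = (p - 2)*(p - 1)*(p + 4)*(p)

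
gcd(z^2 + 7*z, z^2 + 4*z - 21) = z + 7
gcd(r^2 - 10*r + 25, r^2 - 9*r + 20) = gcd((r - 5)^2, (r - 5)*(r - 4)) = r - 5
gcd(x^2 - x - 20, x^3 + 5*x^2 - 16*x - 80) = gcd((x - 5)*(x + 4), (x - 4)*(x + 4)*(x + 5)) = x + 4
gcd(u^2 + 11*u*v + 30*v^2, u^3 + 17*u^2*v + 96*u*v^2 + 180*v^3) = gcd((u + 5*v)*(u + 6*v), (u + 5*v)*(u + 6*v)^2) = u^2 + 11*u*v + 30*v^2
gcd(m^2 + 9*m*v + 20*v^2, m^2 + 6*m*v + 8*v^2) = m + 4*v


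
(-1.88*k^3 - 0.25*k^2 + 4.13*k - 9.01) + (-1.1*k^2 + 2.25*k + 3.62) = -1.88*k^3 - 1.35*k^2 + 6.38*k - 5.39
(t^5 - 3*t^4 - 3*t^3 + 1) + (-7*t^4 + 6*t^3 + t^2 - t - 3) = t^5 - 10*t^4 + 3*t^3 + t^2 - t - 2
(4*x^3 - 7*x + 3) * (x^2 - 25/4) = 4*x^5 - 32*x^3 + 3*x^2 + 175*x/4 - 75/4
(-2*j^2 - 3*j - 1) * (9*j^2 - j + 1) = -18*j^4 - 25*j^3 - 8*j^2 - 2*j - 1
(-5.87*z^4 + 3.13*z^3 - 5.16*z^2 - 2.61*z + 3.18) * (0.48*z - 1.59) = -2.8176*z^5 + 10.8357*z^4 - 7.4535*z^3 + 6.9516*z^2 + 5.6763*z - 5.0562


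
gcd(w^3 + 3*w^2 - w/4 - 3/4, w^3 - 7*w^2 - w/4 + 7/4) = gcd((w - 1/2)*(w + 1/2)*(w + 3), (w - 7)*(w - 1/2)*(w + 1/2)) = w^2 - 1/4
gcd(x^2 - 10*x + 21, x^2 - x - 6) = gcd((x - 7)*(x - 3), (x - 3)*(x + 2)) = x - 3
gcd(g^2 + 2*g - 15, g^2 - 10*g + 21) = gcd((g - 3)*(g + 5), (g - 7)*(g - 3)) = g - 3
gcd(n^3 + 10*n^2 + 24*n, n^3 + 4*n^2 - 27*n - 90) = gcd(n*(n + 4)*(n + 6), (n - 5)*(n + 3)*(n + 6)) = n + 6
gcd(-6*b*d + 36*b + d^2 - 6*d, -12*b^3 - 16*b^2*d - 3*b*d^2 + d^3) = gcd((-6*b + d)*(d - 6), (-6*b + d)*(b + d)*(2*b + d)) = 6*b - d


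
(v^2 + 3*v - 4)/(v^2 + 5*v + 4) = (v - 1)/(v + 1)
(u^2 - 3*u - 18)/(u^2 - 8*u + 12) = (u + 3)/(u - 2)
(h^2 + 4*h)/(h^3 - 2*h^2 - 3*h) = (h + 4)/(h^2 - 2*h - 3)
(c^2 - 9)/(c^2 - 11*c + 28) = (c^2 - 9)/(c^2 - 11*c + 28)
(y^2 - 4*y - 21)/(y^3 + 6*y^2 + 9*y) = (y - 7)/(y*(y + 3))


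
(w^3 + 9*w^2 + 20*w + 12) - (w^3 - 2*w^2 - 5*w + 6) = 11*w^2 + 25*w + 6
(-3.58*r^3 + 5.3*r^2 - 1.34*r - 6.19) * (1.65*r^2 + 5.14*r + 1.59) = -5.907*r^5 - 9.6562*r^4 + 19.3388*r^3 - 8.6741*r^2 - 33.9472*r - 9.8421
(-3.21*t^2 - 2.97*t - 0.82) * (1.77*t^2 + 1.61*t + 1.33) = -5.6817*t^4 - 10.425*t^3 - 10.5024*t^2 - 5.2703*t - 1.0906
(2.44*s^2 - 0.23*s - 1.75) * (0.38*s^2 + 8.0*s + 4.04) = 0.9272*s^4 + 19.4326*s^3 + 7.3526*s^2 - 14.9292*s - 7.07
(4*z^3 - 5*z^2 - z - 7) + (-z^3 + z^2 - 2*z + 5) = 3*z^3 - 4*z^2 - 3*z - 2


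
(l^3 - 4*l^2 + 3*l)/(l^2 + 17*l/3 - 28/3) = 3*l*(l^2 - 4*l + 3)/(3*l^2 + 17*l - 28)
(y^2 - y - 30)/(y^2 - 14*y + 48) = (y + 5)/(y - 8)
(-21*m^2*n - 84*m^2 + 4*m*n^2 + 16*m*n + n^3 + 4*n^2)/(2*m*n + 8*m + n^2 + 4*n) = (-21*m^2 + 4*m*n + n^2)/(2*m + n)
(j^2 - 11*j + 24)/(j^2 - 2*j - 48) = (j - 3)/(j + 6)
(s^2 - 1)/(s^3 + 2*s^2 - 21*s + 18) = (s + 1)/(s^2 + 3*s - 18)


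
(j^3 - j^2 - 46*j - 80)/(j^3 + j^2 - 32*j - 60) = (j - 8)/(j - 6)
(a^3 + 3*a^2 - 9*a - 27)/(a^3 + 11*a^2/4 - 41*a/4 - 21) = 4*(a^2 + 6*a + 9)/(4*a^2 + 23*a + 28)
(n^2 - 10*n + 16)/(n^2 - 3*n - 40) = (n - 2)/(n + 5)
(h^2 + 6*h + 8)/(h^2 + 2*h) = (h + 4)/h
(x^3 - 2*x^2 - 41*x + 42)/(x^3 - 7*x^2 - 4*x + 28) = (x^2 + 5*x - 6)/(x^2 - 4)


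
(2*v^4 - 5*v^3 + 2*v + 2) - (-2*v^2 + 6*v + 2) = 2*v^4 - 5*v^3 + 2*v^2 - 4*v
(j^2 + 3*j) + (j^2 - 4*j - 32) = 2*j^2 - j - 32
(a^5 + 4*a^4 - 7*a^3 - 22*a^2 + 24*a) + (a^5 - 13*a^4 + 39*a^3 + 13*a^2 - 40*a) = 2*a^5 - 9*a^4 + 32*a^3 - 9*a^2 - 16*a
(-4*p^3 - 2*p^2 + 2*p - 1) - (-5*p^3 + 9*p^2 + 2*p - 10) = p^3 - 11*p^2 + 9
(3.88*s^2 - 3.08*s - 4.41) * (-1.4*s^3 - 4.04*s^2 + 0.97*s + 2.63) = -5.432*s^5 - 11.3632*s^4 + 22.3808*s^3 + 25.0332*s^2 - 12.3781*s - 11.5983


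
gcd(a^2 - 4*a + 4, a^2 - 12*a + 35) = 1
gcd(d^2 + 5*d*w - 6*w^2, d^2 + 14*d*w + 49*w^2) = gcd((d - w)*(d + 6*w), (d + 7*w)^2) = 1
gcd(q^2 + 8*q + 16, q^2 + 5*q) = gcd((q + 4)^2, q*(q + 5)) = 1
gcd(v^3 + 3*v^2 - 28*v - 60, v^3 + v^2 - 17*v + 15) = 1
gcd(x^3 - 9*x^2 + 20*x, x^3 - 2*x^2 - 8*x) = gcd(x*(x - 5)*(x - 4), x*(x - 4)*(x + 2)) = x^2 - 4*x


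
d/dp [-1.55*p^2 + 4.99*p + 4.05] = 4.99 - 3.1*p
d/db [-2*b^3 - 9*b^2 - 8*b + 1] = -6*b^2 - 18*b - 8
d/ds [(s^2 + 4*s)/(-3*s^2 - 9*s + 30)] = (s^2 + 20*s + 40)/(3*(s^4 + 6*s^3 - 11*s^2 - 60*s + 100))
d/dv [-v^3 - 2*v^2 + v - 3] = -3*v^2 - 4*v + 1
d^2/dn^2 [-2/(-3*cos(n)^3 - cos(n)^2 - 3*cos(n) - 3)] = 2*((21*cos(n) + 8*cos(2*n) + 27*cos(3*n))*(3*cos(n)^3 + cos(n)^2 + 3*cos(n) + 3)/4 + 2*(9*cos(n)^2 + 2*cos(n) + 3)^2*sin(n)^2)/(3*cos(n)^3 + cos(n)^2 + 3*cos(n) + 3)^3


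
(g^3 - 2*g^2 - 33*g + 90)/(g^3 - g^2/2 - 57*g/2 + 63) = 2*(g - 5)/(2*g - 7)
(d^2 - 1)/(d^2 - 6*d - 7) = (d - 1)/(d - 7)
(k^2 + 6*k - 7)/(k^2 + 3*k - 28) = (k - 1)/(k - 4)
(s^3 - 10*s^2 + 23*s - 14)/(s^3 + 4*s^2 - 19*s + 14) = (s - 7)/(s + 7)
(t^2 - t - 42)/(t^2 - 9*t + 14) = (t + 6)/(t - 2)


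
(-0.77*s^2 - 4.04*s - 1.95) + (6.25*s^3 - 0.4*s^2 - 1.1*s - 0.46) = 6.25*s^3 - 1.17*s^2 - 5.14*s - 2.41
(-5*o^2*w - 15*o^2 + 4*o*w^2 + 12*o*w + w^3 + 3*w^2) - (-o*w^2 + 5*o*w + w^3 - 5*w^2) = -5*o^2*w - 15*o^2 + 5*o*w^2 + 7*o*w + 8*w^2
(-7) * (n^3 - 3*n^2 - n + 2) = -7*n^3 + 21*n^2 + 7*n - 14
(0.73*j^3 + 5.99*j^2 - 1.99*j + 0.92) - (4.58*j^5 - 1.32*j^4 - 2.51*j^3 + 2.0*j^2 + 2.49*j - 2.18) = -4.58*j^5 + 1.32*j^4 + 3.24*j^3 + 3.99*j^2 - 4.48*j + 3.1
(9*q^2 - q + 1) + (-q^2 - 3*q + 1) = 8*q^2 - 4*q + 2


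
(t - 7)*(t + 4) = t^2 - 3*t - 28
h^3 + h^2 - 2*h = h*(h - 1)*(h + 2)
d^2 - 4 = (d - 2)*(d + 2)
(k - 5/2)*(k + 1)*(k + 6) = k^3 + 9*k^2/2 - 23*k/2 - 15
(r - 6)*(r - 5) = r^2 - 11*r + 30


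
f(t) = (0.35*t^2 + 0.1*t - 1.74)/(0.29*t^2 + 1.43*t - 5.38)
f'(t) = (-0.58*t - 1.43)*(0.35*t^2 + 0.1*t - 1.74)/(0.29*t^2 + 1.43*t - 5.38)^2 + (0.7*t + 0.1)/(0.29*t^2 + 1.43*t - 5.38)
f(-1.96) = 0.08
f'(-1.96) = 0.18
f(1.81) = 0.22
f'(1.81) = -0.44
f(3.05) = 1.08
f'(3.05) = -0.73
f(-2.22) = 0.03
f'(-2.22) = 0.20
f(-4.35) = -0.73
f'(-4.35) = 0.61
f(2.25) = -0.37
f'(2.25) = -3.87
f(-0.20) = 0.31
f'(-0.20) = 0.08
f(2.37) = -1.28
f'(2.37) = -14.77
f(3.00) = 1.12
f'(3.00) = -0.90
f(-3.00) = -0.16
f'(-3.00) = 0.29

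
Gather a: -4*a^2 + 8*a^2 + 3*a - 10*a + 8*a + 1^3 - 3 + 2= 4*a^2 + a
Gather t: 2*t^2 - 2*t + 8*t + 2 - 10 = 2*t^2 + 6*t - 8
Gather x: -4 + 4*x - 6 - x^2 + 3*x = -x^2 + 7*x - 10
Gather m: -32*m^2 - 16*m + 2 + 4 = -32*m^2 - 16*m + 6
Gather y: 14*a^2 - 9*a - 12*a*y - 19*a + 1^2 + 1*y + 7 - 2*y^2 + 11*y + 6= 14*a^2 - 28*a - 2*y^2 + y*(12 - 12*a) + 14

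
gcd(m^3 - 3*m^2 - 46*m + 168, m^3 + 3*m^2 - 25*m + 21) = m + 7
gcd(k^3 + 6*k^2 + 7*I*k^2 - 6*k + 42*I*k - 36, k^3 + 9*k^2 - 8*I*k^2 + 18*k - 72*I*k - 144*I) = k + 6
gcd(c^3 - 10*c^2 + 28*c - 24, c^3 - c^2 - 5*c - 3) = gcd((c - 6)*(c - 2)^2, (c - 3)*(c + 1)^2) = 1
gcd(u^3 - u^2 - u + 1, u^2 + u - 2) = u - 1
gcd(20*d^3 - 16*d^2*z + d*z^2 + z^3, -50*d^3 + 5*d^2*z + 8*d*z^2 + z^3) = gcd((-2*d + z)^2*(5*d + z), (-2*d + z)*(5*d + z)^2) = -10*d^2 + 3*d*z + z^2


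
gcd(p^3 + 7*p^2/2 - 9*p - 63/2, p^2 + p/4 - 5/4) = 1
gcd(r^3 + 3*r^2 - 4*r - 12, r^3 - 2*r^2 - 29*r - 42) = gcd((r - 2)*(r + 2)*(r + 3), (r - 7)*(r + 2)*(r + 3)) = r^2 + 5*r + 6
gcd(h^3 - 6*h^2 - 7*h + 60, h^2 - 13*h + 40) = h - 5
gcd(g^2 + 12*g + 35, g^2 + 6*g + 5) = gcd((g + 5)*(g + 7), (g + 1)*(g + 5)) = g + 5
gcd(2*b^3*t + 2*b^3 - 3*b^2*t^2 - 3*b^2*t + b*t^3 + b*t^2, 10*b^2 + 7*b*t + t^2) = 1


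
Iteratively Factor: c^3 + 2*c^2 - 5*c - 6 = (c - 2)*(c^2 + 4*c + 3) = (c - 2)*(c + 1)*(c + 3)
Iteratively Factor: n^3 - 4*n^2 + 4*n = (n - 2)*(n^2 - 2*n) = n*(n - 2)*(n - 2)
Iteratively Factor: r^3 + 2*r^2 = (r + 2)*(r^2) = r*(r + 2)*(r)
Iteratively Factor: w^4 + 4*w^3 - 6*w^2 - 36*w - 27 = (w + 3)*(w^3 + w^2 - 9*w - 9) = (w + 3)^2*(w^2 - 2*w - 3) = (w + 1)*(w + 3)^2*(w - 3)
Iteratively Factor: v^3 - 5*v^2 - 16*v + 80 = (v - 4)*(v^2 - v - 20) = (v - 5)*(v - 4)*(v + 4)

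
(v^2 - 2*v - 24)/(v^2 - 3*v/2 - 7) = 2*(-v^2 + 2*v + 24)/(-2*v^2 + 3*v + 14)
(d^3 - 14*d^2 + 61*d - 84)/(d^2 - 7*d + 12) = d - 7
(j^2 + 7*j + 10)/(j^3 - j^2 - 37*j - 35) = (j + 2)/(j^2 - 6*j - 7)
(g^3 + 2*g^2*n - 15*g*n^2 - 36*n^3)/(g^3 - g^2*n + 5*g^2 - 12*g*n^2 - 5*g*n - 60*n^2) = (g + 3*n)/(g + 5)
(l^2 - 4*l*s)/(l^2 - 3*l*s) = (l - 4*s)/(l - 3*s)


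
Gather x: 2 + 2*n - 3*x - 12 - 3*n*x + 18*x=2*n + x*(15 - 3*n) - 10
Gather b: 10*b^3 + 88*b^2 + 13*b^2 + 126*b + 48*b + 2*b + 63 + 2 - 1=10*b^3 + 101*b^2 + 176*b + 64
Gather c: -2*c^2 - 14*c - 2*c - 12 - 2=-2*c^2 - 16*c - 14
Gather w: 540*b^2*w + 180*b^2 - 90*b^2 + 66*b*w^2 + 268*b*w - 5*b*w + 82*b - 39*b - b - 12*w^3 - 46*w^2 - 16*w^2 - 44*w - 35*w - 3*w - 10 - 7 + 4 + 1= 90*b^2 + 42*b - 12*w^3 + w^2*(66*b - 62) + w*(540*b^2 + 263*b - 82) - 12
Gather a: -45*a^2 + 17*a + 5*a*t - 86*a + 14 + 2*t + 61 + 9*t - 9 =-45*a^2 + a*(5*t - 69) + 11*t + 66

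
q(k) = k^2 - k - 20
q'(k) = 2*k - 1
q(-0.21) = -19.75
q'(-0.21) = -1.42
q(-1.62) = -15.76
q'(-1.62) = -4.24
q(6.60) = 16.96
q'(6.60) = 12.20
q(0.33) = -20.22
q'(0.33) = -0.34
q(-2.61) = -10.58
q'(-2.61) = -6.22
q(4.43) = -4.81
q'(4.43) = 7.86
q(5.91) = 9.02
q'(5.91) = 10.82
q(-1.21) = -17.33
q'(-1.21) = -3.42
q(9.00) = 52.00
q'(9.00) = 17.00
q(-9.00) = 70.00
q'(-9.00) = -19.00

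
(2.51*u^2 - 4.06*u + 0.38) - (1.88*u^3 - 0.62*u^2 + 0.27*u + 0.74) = -1.88*u^3 + 3.13*u^2 - 4.33*u - 0.36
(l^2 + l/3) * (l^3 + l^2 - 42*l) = l^5 + 4*l^4/3 - 125*l^3/3 - 14*l^2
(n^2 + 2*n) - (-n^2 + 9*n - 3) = 2*n^2 - 7*n + 3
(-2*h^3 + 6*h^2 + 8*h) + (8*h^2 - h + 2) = -2*h^3 + 14*h^2 + 7*h + 2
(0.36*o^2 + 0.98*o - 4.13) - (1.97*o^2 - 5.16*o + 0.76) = -1.61*o^2 + 6.14*o - 4.89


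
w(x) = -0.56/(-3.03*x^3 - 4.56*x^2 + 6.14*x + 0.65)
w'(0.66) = -0.63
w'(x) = -0.56*(9.09*x^2 + 9.12*x - 6.14)/(-3.03*x^3 - 4.56*x^2 + 6.14*x + 0.65)^2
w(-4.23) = -0.00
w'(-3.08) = -0.04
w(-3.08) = -0.02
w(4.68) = 0.00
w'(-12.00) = -0.00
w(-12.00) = -0.00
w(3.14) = 0.00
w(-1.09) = 0.07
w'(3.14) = -0.00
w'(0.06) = 3.11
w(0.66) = -0.30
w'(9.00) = -0.00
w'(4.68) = -0.00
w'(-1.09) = 0.05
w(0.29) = -0.28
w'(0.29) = 0.39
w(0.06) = -0.56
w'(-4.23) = -0.00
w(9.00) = 0.00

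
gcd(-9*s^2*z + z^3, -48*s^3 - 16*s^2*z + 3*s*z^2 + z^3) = 3*s + z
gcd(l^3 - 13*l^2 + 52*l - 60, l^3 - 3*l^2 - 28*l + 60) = l^2 - 8*l + 12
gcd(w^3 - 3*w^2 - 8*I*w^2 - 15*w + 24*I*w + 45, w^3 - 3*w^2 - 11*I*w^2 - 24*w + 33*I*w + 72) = w^2 + w*(-3 - 3*I) + 9*I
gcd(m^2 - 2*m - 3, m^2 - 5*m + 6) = m - 3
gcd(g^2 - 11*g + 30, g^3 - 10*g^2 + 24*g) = g - 6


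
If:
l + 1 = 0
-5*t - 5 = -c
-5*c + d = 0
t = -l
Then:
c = 10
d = 50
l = -1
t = 1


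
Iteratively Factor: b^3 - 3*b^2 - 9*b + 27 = (b + 3)*(b^2 - 6*b + 9) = (b - 3)*(b + 3)*(b - 3)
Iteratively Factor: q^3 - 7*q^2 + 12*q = (q)*(q^2 - 7*q + 12) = q*(q - 4)*(q - 3)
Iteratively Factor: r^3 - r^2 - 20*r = (r + 4)*(r^2 - 5*r) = r*(r + 4)*(r - 5)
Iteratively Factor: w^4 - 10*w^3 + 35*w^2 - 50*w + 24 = (w - 2)*(w^3 - 8*w^2 + 19*w - 12) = (w - 2)*(w - 1)*(w^2 - 7*w + 12) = (w - 4)*(w - 2)*(w - 1)*(w - 3)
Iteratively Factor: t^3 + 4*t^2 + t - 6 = (t + 3)*(t^2 + t - 2) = (t - 1)*(t + 3)*(t + 2)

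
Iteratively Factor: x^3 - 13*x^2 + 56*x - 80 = (x - 5)*(x^2 - 8*x + 16) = (x - 5)*(x - 4)*(x - 4)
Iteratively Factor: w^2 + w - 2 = (w + 2)*(w - 1)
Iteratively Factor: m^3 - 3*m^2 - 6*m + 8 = (m - 1)*(m^2 - 2*m - 8) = (m - 1)*(m + 2)*(m - 4)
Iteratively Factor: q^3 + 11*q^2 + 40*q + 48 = (q + 4)*(q^2 + 7*q + 12) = (q + 3)*(q + 4)*(q + 4)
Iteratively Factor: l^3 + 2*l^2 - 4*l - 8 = (l + 2)*(l^2 - 4) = (l - 2)*(l + 2)*(l + 2)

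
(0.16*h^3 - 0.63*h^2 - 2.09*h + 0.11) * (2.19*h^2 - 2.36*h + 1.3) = 0.3504*h^5 - 1.7573*h^4 - 2.8823*h^3 + 4.3543*h^2 - 2.9766*h + 0.143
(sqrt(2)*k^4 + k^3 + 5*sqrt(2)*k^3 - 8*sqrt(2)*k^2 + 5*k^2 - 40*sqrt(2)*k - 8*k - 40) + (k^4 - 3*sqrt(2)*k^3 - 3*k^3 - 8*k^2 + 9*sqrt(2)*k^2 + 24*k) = k^4 + sqrt(2)*k^4 - 2*k^3 + 2*sqrt(2)*k^3 - 3*k^2 + sqrt(2)*k^2 - 40*sqrt(2)*k + 16*k - 40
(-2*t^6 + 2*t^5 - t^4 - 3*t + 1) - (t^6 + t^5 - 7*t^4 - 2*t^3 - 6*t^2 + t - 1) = -3*t^6 + t^5 + 6*t^4 + 2*t^3 + 6*t^2 - 4*t + 2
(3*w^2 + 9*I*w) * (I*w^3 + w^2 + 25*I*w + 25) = 3*I*w^5 - 6*w^4 + 84*I*w^3 - 150*w^2 + 225*I*w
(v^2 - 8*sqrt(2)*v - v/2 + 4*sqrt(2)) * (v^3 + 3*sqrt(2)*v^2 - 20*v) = v^5 - 5*sqrt(2)*v^4 - v^4/2 - 68*v^3 + 5*sqrt(2)*v^3/2 + 34*v^2 + 160*sqrt(2)*v^2 - 80*sqrt(2)*v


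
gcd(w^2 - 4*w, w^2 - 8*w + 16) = w - 4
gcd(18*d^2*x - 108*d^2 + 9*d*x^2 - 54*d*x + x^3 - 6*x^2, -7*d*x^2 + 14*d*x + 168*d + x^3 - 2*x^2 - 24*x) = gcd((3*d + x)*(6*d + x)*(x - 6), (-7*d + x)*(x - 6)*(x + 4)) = x - 6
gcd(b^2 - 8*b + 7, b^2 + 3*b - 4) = b - 1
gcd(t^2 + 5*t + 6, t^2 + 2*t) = t + 2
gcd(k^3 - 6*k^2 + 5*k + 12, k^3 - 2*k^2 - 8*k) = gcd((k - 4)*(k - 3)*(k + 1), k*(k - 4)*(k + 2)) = k - 4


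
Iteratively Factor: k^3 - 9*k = (k - 3)*(k^2 + 3*k) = (k - 3)*(k + 3)*(k)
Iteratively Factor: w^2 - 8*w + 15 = (w - 3)*(w - 5)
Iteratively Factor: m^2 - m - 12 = (m - 4)*(m + 3)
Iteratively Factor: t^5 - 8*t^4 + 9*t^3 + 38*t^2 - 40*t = (t - 5)*(t^4 - 3*t^3 - 6*t^2 + 8*t) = t*(t - 5)*(t^3 - 3*t^2 - 6*t + 8) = t*(t - 5)*(t - 4)*(t^2 + t - 2) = t*(t - 5)*(t - 4)*(t - 1)*(t + 2)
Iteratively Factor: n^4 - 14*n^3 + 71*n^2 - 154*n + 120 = (n - 3)*(n^3 - 11*n^2 + 38*n - 40) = (n - 4)*(n - 3)*(n^2 - 7*n + 10) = (n - 5)*(n - 4)*(n - 3)*(n - 2)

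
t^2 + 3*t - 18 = (t - 3)*(t + 6)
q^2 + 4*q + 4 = (q + 2)^2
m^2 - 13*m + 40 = (m - 8)*(m - 5)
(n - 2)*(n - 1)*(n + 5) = n^3 + 2*n^2 - 13*n + 10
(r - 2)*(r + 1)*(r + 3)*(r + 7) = r^4 + 9*r^3 + 9*r^2 - 41*r - 42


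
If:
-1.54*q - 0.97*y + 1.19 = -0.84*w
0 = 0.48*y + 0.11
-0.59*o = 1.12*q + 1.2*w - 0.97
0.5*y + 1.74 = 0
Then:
No Solution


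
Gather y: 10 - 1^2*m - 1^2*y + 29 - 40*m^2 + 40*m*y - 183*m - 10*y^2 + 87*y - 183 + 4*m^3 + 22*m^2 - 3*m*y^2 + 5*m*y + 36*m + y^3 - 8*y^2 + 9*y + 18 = 4*m^3 - 18*m^2 - 148*m + y^3 + y^2*(-3*m - 18) + y*(45*m + 95) - 126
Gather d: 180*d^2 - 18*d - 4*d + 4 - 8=180*d^2 - 22*d - 4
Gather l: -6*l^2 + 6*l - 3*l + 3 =-6*l^2 + 3*l + 3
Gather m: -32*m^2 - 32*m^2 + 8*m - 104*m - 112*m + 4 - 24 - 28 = -64*m^2 - 208*m - 48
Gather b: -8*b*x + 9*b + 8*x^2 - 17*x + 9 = b*(9 - 8*x) + 8*x^2 - 17*x + 9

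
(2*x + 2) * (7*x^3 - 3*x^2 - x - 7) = 14*x^4 + 8*x^3 - 8*x^2 - 16*x - 14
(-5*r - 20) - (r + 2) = -6*r - 22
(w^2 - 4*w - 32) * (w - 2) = w^3 - 6*w^2 - 24*w + 64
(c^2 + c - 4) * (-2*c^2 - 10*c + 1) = -2*c^4 - 12*c^3 - c^2 + 41*c - 4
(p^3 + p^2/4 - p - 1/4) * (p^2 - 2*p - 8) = p^5 - 7*p^4/4 - 19*p^3/2 - p^2/4 + 17*p/2 + 2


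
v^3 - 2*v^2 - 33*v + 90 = (v - 5)*(v - 3)*(v + 6)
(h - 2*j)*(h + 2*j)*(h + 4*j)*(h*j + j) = h^4*j + 4*h^3*j^2 + h^3*j - 4*h^2*j^3 + 4*h^2*j^2 - 16*h*j^4 - 4*h*j^3 - 16*j^4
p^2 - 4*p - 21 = (p - 7)*(p + 3)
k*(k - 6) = k^2 - 6*k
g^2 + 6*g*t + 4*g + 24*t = (g + 4)*(g + 6*t)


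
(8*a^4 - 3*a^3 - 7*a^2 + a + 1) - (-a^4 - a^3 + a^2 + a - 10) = 9*a^4 - 2*a^3 - 8*a^2 + 11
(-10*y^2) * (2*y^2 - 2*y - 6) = -20*y^4 + 20*y^3 + 60*y^2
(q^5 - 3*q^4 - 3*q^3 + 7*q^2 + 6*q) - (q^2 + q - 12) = q^5 - 3*q^4 - 3*q^3 + 6*q^2 + 5*q + 12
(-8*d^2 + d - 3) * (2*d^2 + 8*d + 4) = -16*d^4 - 62*d^3 - 30*d^2 - 20*d - 12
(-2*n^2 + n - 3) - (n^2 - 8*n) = -3*n^2 + 9*n - 3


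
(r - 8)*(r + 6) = r^2 - 2*r - 48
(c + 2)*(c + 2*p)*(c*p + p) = c^3*p + 2*c^2*p^2 + 3*c^2*p + 6*c*p^2 + 2*c*p + 4*p^2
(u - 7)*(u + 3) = u^2 - 4*u - 21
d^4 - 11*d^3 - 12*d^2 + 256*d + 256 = (d - 8)^2*(d + 1)*(d + 4)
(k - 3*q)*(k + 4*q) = k^2 + k*q - 12*q^2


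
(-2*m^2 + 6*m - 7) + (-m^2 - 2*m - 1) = -3*m^2 + 4*m - 8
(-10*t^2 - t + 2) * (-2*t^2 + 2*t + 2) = 20*t^4 - 18*t^3 - 26*t^2 + 2*t + 4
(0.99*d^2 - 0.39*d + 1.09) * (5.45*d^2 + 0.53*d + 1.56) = 5.3955*d^4 - 1.6008*d^3 + 7.2782*d^2 - 0.0306999999999999*d + 1.7004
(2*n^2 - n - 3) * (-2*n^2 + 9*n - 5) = -4*n^4 + 20*n^3 - 13*n^2 - 22*n + 15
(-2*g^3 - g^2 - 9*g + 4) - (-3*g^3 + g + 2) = g^3 - g^2 - 10*g + 2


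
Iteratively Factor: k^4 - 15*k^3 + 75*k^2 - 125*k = (k - 5)*(k^3 - 10*k^2 + 25*k) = (k - 5)^2*(k^2 - 5*k) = (k - 5)^3*(k)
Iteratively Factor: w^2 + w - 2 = (w - 1)*(w + 2)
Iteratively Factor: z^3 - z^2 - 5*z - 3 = (z + 1)*(z^2 - 2*z - 3) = (z - 3)*(z + 1)*(z + 1)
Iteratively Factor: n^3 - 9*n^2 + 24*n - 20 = (n - 2)*(n^2 - 7*n + 10) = (n - 5)*(n - 2)*(n - 2)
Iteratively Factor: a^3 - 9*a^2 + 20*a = (a)*(a^2 - 9*a + 20) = a*(a - 5)*(a - 4)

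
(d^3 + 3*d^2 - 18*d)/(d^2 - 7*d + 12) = d*(d + 6)/(d - 4)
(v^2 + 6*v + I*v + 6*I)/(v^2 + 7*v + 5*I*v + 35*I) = (v^2 + v*(6 + I) + 6*I)/(v^2 + v*(7 + 5*I) + 35*I)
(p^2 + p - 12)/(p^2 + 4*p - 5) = (p^2 + p - 12)/(p^2 + 4*p - 5)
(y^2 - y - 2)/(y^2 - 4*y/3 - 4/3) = 3*(y + 1)/(3*y + 2)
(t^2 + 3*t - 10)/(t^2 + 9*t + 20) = (t - 2)/(t + 4)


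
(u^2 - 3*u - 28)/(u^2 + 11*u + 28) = (u - 7)/(u + 7)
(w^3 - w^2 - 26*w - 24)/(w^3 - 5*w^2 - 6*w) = (w + 4)/w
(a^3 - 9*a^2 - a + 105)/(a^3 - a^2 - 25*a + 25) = (a^2 - 4*a - 21)/(a^2 + 4*a - 5)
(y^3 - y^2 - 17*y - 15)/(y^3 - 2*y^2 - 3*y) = (y^2 - 2*y - 15)/(y*(y - 3))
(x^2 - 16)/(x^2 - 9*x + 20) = (x + 4)/(x - 5)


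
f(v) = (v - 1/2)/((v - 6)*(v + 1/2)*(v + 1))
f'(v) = -(v - 1/2)/((v - 6)*(v + 1/2)*(v + 1)^2) - (v - 1/2)/((v - 6)*(v + 1/2)^2*(v + 1)) + 1/((v - 6)*(v + 1/2)*(v + 1)) - (v - 1/2)/((v - 6)^2*(v + 1/2)*(v + 1))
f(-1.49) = 0.55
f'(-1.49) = 1.47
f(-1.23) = 1.43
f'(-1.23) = 7.52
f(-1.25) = 1.29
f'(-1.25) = 6.31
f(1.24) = -0.04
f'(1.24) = -0.02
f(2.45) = -0.05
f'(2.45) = -0.01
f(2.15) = -0.05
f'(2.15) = -0.01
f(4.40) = -0.09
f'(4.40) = -0.05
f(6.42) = 0.27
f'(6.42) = -0.68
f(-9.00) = 0.01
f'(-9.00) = 0.00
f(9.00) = 0.03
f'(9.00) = -0.01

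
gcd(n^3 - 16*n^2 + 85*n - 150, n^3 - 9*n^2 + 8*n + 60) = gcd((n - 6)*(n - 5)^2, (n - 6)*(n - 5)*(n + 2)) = n^2 - 11*n + 30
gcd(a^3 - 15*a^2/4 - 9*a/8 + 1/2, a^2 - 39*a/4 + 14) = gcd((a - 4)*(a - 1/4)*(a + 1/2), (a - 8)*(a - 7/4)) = 1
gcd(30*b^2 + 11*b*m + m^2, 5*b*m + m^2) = 5*b + m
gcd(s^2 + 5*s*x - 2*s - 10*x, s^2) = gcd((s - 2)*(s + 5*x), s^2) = 1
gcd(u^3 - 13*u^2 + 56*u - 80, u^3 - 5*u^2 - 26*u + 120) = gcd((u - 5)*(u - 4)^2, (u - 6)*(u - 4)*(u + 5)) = u - 4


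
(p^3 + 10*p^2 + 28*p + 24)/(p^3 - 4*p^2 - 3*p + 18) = (p^2 + 8*p + 12)/(p^2 - 6*p + 9)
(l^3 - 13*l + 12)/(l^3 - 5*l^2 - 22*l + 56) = (l^2 - 4*l + 3)/(l^2 - 9*l + 14)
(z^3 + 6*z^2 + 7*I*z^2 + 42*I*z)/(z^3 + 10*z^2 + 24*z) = (z + 7*I)/(z + 4)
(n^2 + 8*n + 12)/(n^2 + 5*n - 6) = (n + 2)/(n - 1)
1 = 1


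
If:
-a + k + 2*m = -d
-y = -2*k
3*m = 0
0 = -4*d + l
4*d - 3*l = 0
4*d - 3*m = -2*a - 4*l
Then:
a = 0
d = 0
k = 0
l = 0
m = 0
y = 0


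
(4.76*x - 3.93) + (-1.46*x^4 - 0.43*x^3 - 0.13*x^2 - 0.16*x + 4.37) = -1.46*x^4 - 0.43*x^3 - 0.13*x^2 + 4.6*x + 0.44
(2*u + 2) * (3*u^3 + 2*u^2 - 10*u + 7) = 6*u^4 + 10*u^3 - 16*u^2 - 6*u + 14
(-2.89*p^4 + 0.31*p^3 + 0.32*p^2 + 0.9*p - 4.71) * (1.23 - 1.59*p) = 4.5951*p^5 - 4.0476*p^4 - 0.1275*p^3 - 1.0374*p^2 + 8.5959*p - 5.7933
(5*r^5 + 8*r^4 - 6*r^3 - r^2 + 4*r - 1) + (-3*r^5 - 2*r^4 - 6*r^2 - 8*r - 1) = 2*r^5 + 6*r^4 - 6*r^3 - 7*r^2 - 4*r - 2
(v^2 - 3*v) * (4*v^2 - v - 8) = 4*v^4 - 13*v^3 - 5*v^2 + 24*v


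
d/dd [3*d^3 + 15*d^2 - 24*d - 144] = 9*d^2 + 30*d - 24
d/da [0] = 0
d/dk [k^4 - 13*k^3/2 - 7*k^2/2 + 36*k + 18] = 4*k^3 - 39*k^2/2 - 7*k + 36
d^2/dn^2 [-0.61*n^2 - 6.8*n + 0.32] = -1.22000000000000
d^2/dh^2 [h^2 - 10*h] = 2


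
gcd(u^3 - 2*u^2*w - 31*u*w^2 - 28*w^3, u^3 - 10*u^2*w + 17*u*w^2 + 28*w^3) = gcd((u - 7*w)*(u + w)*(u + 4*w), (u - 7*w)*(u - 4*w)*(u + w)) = u^2 - 6*u*w - 7*w^2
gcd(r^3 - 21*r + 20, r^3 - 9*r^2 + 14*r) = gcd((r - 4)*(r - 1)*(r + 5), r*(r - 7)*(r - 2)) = 1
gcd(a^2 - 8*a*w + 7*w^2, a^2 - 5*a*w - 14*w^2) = -a + 7*w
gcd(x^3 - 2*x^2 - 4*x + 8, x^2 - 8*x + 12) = x - 2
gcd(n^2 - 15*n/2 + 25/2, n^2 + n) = 1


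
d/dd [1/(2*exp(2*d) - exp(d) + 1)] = (1 - 4*exp(d))*exp(d)/(2*exp(2*d) - exp(d) + 1)^2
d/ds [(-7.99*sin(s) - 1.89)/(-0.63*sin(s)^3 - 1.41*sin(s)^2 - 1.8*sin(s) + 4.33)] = (-12.88035*sin(s) + 2.51685*sin(3*s) + 7.419*cos(2*s) - 45.4177)*cos(s)/(0.63*sin(s)^3 + 1.41*sin(s)^2 + 1.8*sin(s) - 4.33)^2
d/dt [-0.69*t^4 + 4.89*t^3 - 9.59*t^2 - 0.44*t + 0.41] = -2.76*t^3 + 14.67*t^2 - 19.18*t - 0.44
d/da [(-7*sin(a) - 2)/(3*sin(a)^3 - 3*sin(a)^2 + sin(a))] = (42*sin(a)^3 - 3*sin(a)^2 - 12*sin(a) + 2)*cos(a)/((3*sin(a)^2 - 3*sin(a) + 1)^2*sin(a)^2)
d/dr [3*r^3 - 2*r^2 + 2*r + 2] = 9*r^2 - 4*r + 2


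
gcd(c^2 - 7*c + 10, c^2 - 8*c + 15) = c - 5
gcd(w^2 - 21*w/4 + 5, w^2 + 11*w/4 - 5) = w - 5/4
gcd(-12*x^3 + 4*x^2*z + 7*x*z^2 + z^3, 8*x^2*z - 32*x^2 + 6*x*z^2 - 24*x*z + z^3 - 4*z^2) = 2*x + z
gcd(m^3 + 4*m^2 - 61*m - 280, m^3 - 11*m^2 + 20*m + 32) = m - 8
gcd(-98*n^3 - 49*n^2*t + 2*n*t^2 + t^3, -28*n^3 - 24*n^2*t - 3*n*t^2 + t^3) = -14*n^2 - 5*n*t + t^2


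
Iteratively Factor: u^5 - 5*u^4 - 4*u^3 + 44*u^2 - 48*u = (u)*(u^4 - 5*u^3 - 4*u^2 + 44*u - 48) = u*(u - 2)*(u^3 - 3*u^2 - 10*u + 24) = u*(u - 2)^2*(u^2 - u - 12) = u*(u - 4)*(u - 2)^2*(u + 3)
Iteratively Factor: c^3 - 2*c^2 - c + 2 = (c - 1)*(c^2 - c - 2) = (c - 1)*(c + 1)*(c - 2)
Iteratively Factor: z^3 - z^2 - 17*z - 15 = (z - 5)*(z^2 + 4*z + 3) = (z - 5)*(z + 3)*(z + 1)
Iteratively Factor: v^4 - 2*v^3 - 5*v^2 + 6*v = (v - 1)*(v^3 - v^2 - 6*v) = (v - 1)*(v + 2)*(v^2 - 3*v) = v*(v - 1)*(v + 2)*(v - 3)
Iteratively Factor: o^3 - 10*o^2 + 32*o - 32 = (o - 4)*(o^2 - 6*o + 8) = (o - 4)^2*(o - 2)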